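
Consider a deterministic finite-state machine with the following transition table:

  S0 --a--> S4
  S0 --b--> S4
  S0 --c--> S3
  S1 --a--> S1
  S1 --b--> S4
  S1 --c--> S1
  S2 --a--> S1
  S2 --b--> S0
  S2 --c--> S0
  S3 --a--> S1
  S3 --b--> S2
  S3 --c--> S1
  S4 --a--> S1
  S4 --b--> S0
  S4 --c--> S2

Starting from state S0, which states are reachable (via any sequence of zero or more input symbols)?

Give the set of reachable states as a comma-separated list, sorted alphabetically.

BFS from S0:
  visit S0: S0--a-->S4 (new), S0--b-->S4 (seen), S0--c-->S3 (new)
  visit S4: S4--a-->S1 (new), S4--b-->S0 (seen), S4--c-->S2 (new)
  visit S3: S3--a-->S1 (seen), S3--b-->S2 (seen), S3--c-->S1 (seen)
  visit S1: S1--a-->S1 (seen), S1--b-->S4 (seen), S1--c-->S1 (seen)
  visit S2: S2--a-->S1 (seen), S2--b-->S0 (seen), S2--c-->S0 (seen)

Answer: S0, S1, S2, S3, S4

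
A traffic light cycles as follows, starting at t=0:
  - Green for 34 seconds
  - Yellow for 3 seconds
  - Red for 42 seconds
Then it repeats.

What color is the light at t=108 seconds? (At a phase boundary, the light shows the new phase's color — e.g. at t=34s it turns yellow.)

Cycle length = 34 + 3 + 42 = 79s
t = 108, phase_t = 108 mod 79 = 29
29 < 34 (green end) → GREEN

Answer: green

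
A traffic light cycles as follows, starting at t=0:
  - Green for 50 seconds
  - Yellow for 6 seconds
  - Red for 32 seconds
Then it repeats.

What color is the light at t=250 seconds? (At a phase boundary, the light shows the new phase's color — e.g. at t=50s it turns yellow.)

Cycle length = 50 + 6 + 32 = 88s
t = 250, phase_t = 250 mod 88 = 74
74 >= 56 → RED

Answer: red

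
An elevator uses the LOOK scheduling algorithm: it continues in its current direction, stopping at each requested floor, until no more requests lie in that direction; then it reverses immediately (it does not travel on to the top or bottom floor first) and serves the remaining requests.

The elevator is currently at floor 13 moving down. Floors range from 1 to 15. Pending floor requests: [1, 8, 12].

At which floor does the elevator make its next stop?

Current floor: 13, direction: down
Requests above: []
Requests below: [1, 8, 12]
Moving down and requests lie below → nearest below is max([1, 8, 12]) = 12

Answer: 12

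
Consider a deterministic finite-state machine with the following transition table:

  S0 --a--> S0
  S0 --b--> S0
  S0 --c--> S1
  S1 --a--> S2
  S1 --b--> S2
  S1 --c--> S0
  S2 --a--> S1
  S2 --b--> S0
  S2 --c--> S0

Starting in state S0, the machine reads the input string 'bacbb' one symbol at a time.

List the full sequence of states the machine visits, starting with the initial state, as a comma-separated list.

Answer: S0, S0, S0, S1, S2, S0

Derivation:
Start: S0
  read 'b': S0 --b--> S0
  read 'a': S0 --a--> S0
  read 'c': S0 --c--> S1
  read 'b': S1 --b--> S2
  read 'b': S2 --b--> S0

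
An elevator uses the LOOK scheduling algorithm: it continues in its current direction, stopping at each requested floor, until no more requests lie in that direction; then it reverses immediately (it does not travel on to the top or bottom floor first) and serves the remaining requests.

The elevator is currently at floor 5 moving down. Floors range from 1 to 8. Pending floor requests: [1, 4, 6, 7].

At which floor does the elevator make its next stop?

Answer: 4

Derivation:
Current floor: 5, direction: down
Requests above: [6, 7]
Requests below: [1, 4]
Moving down and requests lie below → nearest below is max([1, 4]) = 4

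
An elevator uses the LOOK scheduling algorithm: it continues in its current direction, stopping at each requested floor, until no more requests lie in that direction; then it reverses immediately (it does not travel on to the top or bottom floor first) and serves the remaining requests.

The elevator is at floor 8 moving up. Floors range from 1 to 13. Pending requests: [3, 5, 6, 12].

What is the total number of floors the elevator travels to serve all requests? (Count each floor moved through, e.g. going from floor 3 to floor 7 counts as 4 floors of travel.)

Start at floor 8 moving up, LOOK stop order: [12, 6, 5, 3]
  8 → 12: |12-8| = 4, total = 4
  12 → 6: |6-12| = 6, total = 10
  6 → 5: |5-6| = 1, total = 11
  5 → 3: |3-5| = 2, total = 13

Answer: 13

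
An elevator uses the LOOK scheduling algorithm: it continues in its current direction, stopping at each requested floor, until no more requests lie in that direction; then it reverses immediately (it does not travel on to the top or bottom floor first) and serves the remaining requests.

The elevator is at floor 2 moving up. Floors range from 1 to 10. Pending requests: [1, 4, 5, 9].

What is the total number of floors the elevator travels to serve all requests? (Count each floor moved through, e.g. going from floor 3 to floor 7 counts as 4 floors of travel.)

Start at floor 2 moving up, LOOK stop order: [4, 5, 9, 1]
  2 → 4: |4-2| = 2, total = 2
  4 → 5: |5-4| = 1, total = 3
  5 → 9: |9-5| = 4, total = 7
  9 → 1: |1-9| = 8, total = 15

Answer: 15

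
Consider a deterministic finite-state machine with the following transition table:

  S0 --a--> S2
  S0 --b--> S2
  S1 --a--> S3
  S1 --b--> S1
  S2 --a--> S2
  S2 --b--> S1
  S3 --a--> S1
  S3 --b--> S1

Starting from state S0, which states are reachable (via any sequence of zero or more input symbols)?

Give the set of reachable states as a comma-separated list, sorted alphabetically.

BFS from S0:
  visit S0: S0--a-->S2 (new), S0--b-->S2 (seen)
  visit S2: S2--a-->S2 (seen), S2--b-->S1 (new)
  visit S1: S1--a-->S3 (new), S1--b-->S1 (seen)
  visit S3: S3--a-->S1 (seen), S3--b-->S1 (seen)

Answer: S0, S1, S2, S3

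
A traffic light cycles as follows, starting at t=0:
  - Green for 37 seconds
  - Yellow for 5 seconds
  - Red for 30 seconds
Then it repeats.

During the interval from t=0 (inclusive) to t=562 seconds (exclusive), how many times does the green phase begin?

Answer: 8

Derivation:
Cycle = 37+5+30 = 72s
green phase starts at t = k*72 + 0 for k=0,1,2,...
Need k*72+0 < 562 → k < 7.806
k ∈ {0, ..., 7} → 8 starts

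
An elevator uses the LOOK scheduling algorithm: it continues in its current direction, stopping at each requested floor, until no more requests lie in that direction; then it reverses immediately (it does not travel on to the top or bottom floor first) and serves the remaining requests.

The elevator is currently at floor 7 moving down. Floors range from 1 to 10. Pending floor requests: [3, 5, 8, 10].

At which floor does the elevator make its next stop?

Current floor: 7, direction: down
Requests above: [8, 10]
Requests below: [3, 5]
Moving down and requests lie below → nearest below is max([3, 5]) = 5

Answer: 5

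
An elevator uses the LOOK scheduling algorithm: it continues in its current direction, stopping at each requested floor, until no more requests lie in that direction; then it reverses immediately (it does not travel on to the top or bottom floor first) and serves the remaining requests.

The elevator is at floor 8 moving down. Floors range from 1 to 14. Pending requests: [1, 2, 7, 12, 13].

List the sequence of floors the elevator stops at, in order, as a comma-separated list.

Current: 8, moving DOWN
Serve below first (descending): [7, 2, 1]
Then reverse, serve above (ascending): [12, 13]

Answer: 7, 2, 1, 12, 13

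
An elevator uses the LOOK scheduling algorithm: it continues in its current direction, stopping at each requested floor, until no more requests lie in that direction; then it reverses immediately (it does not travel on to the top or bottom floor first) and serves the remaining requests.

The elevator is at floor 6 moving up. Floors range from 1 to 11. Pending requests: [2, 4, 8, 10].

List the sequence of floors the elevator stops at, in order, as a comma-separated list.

Answer: 8, 10, 4, 2

Derivation:
Current: 6, moving UP
Serve above first (ascending): [8, 10]
Then reverse, serve below (descending): [4, 2]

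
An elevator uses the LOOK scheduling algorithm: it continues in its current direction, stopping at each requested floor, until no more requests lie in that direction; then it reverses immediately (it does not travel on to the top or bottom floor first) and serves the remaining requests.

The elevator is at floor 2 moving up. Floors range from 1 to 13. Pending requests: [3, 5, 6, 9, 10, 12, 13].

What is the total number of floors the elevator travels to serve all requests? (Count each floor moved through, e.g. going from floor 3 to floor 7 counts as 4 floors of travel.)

Answer: 11

Derivation:
Start at floor 2 moving up, LOOK stop order: [3, 5, 6, 9, 10, 12, 13]
  2 → 3: |3-2| = 1, total = 1
  3 → 5: |5-3| = 2, total = 3
  5 → 6: |6-5| = 1, total = 4
  6 → 9: |9-6| = 3, total = 7
  9 → 10: |10-9| = 1, total = 8
  10 → 12: |12-10| = 2, total = 10
  12 → 13: |13-12| = 1, total = 11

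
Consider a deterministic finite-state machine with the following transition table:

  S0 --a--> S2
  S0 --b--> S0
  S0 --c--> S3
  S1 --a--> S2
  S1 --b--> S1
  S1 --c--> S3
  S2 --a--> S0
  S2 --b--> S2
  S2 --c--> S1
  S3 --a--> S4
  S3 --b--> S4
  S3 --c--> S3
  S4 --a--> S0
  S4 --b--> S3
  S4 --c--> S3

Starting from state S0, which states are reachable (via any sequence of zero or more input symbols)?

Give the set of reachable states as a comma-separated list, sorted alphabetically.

Answer: S0, S1, S2, S3, S4

Derivation:
BFS from S0:
  visit S0: S0--a-->S2 (new), S0--b-->S0 (seen), S0--c-->S3 (new)
  visit S2: S2--a-->S0 (seen), S2--b-->S2 (seen), S2--c-->S1 (new)
  visit S3: S3--a-->S4 (new), S3--b-->S4 (seen), S3--c-->S3 (seen)
  visit S1: S1--a-->S2 (seen), S1--b-->S1 (seen), S1--c-->S3 (seen)
  visit S4: S4--a-->S0 (seen), S4--b-->S3 (seen), S4--c-->S3 (seen)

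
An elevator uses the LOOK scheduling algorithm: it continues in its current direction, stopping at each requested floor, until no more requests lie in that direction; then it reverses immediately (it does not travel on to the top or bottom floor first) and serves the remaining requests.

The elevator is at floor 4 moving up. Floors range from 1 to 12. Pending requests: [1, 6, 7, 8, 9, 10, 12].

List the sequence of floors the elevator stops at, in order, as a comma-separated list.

Answer: 6, 7, 8, 9, 10, 12, 1

Derivation:
Current: 4, moving UP
Serve above first (ascending): [6, 7, 8, 9, 10, 12]
Then reverse, serve below (descending): [1]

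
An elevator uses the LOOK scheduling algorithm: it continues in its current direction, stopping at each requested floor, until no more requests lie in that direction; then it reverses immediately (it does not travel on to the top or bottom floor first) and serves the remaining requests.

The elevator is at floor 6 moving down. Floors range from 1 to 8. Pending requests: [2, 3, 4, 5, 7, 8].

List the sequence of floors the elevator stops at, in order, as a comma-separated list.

Current: 6, moving DOWN
Serve below first (descending): [5, 4, 3, 2]
Then reverse, serve above (ascending): [7, 8]

Answer: 5, 4, 3, 2, 7, 8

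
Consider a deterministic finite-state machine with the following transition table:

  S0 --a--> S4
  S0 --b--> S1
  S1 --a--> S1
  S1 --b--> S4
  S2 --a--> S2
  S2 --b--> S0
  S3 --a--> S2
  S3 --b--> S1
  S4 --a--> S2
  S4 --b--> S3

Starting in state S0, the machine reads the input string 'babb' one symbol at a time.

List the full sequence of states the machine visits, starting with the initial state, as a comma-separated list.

Start: S0
  read 'b': S0 --b--> S1
  read 'a': S1 --a--> S1
  read 'b': S1 --b--> S4
  read 'b': S4 --b--> S3

Answer: S0, S1, S1, S4, S3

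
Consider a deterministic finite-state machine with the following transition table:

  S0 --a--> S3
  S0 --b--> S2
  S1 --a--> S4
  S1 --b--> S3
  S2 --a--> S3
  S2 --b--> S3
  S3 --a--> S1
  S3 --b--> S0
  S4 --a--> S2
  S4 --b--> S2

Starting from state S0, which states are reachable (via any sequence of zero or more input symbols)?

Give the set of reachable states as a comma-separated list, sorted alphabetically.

BFS from S0:
  visit S0: S0--a-->S3 (new), S0--b-->S2 (new)
  visit S3: S3--a-->S1 (new), S3--b-->S0 (seen)
  visit S2: S2--a-->S3 (seen), S2--b-->S3 (seen)
  visit S1: S1--a-->S4 (new), S1--b-->S3 (seen)
  visit S4: S4--a-->S2 (seen), S4--b-->S2 (seen)

Answer: S0, S1, S2, S3, S4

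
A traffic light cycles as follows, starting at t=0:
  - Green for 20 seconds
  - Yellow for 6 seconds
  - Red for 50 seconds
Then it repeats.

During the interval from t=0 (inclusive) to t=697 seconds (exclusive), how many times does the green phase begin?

Cycle = 20+6+50 = 76s
green phase starts at t = k*76 + 0 for k=0,1,2,...
Need k*76+0 < 697 → k < 9.171
k ∈ {0, ..., 9} → 10 starts

Answer: 10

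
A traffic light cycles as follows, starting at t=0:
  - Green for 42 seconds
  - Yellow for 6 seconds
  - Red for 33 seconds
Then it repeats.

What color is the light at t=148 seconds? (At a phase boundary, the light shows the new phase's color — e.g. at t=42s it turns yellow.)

Answer: red

Derivation:
Cycle length = 42 + 6 + 33 = 81s
t = 148, phase_t = 148 mod 81 = 67
67 >= 48 → RED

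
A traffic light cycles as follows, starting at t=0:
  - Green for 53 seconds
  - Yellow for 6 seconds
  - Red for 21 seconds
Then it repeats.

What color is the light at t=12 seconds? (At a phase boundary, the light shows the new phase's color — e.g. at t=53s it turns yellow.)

Cycle length = 53 + 6 + 21 = 80s
t = 12, phase_t = 12 mod 80 = 12
12 < 53 (green end) → GREEN

Answer: green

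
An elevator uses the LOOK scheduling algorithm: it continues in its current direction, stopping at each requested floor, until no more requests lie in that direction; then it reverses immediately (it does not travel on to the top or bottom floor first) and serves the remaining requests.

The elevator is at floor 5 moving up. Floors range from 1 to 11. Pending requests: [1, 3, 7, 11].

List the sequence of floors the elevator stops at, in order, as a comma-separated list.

Answer: 7, 11, 3, 1

Derivation:
Current: 5, moving UP
Serve above first (ascending): [7, 11]
Then reverse, serve below (descending): [3, 1]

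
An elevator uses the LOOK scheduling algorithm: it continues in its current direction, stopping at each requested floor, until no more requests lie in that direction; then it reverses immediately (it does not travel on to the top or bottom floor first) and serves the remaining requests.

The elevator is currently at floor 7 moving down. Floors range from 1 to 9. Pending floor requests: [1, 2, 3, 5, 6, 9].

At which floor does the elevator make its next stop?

Answer: 6

Derivation:
Current floor: 7, direction: down
Requests above: [9]
Requests below: [1, 2, 3, 5, 6]
Moving down and requests lie below → nearest below is max([1, 2, 3, 5, 6]) = 6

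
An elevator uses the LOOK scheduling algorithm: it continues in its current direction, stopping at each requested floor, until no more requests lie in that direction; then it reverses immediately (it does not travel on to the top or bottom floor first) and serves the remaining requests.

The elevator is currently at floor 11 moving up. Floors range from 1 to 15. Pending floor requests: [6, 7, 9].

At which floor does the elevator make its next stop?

Current floor: 11, direction: up
Requests above: []
Requests below: [6, 7, 9]
Moving up but no requests above → reverse; nearest below is max([6, 7, 9]) = 9

Answer: 9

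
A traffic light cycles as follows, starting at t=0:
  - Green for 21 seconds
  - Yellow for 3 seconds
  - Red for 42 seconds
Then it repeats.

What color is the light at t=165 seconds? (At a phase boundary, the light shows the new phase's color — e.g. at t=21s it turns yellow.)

Answer: red

Derivation:
Cycle length = 21 + 3 + 42 = 66s
t = 165, phase_t = 165 mod 66 = 33
33 >= 24 → RED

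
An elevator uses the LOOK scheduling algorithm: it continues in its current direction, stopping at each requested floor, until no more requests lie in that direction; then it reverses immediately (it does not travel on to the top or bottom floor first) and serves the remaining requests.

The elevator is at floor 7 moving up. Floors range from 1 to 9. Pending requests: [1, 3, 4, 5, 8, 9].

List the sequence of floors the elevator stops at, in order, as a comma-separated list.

Current: 7, moving UP
Serve above first (ascending): [8, 9]
Then reverse, serve below (descending): [5, 4, 3, 1]

Answer: 8, 9, 5, 4, 3, 1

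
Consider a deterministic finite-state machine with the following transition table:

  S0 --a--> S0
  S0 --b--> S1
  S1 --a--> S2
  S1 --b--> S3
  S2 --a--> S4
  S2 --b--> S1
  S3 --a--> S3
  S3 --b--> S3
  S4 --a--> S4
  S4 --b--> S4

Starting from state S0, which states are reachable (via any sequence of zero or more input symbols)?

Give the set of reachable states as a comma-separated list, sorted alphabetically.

Answer: S0, S1, S2, S3, S4

Derivation:
BFS from S0:
  visit S0: S0--a-->S0 (seen), S0--b-->S1 (new)
  visit S1: S1--a-->S2 (new), S1--b-->S3 (new)
  visit S2: S2--a-->S4 (new), S2--b-->S1 (seen)
  visit S3: S3--a-->S3 (seen), S3--b-->S3 (seen)
  visit S4: S4--a-->S4 (seen), S4--b-->S4 (seen)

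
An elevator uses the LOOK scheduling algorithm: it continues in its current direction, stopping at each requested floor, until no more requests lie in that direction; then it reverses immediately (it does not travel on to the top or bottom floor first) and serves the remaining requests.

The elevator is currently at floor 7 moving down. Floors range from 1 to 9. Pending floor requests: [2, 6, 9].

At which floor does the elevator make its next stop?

Current floor: 7, direction: down
Requests above: [9]
Requests below: [2, 6]
Moving down and requests lie below → nearest below is max([2, 6]) = 6

Answer: 6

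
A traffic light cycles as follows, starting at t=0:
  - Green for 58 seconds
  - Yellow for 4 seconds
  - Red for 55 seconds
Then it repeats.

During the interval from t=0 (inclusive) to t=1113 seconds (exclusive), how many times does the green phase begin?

Answer: 10

Derivation:
Cycle = 58+4+55 = 117s
green phase starts at t = k*117 + 0 for k=0,1,2,...
Need k*117+0 < 1113 → k < 9.513
k ∈ {0, ..., 9} → 10 starts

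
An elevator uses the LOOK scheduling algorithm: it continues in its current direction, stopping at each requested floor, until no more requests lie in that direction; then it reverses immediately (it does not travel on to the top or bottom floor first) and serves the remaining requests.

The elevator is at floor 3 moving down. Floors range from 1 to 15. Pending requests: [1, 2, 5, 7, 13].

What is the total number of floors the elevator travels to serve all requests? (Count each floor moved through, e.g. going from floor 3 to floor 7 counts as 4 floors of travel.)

Start at floor 3 moving down, LOOK stop order: [2, 1, 5, 7, 13]
  3 → 2: |2-3| = 1, total = 1
  2 → 1: |1-2| = 1, total = 2
  1 → 5: |5-1| = 4, total = 6
  5 → 7: |7-5| = 2, total = 8
  7 → 13: |13-7| = 6, total = 14

Answer: 14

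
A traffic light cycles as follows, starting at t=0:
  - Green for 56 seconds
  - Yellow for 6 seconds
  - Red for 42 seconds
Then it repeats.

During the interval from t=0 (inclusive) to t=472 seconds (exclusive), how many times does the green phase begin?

Answer: 5

Derivation:
Cycle = 56+6+42 = 104s
green phase starts at t = k*104 + 0 for k=0,1,2,...
Need k*104+0 < 472 → k < 4.538
k ∈ {0, ..., 4} → 5 starts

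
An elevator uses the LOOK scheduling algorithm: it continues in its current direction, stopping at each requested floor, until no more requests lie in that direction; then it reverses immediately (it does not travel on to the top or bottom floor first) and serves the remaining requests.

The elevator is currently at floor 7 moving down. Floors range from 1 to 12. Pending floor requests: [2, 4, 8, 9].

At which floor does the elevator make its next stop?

Current floor: 7, direction: down
Requests above: [8, 9]
Requests below: [2, 4]
Moving down and requests lie below → nearest below is max([2, 4]) = 4

Answer: 4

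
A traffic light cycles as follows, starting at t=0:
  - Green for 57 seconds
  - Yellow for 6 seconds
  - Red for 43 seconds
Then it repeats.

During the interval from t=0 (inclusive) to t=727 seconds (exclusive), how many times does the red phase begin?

Answer: 7

Derivation:
Cycle = 57+6+43 = 106s
red phase starts at t = k*106 + 63 for k=0,1,2,...
Need k*106+63 < 727 → k < 6.264
k ∈ {0, ..., 6} → 7 starts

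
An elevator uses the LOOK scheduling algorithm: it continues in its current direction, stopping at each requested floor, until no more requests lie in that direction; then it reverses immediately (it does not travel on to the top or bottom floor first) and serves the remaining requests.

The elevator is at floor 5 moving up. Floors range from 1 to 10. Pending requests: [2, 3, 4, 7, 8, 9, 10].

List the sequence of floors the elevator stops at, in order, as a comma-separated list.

Current: 5, moving UP
Serve above first (ascending): [7, 8, 9, 10]
Then reverse, serve below (descending): [4, 3, 2]

Answer: 7, 8, 9, 10, 4, 3, 2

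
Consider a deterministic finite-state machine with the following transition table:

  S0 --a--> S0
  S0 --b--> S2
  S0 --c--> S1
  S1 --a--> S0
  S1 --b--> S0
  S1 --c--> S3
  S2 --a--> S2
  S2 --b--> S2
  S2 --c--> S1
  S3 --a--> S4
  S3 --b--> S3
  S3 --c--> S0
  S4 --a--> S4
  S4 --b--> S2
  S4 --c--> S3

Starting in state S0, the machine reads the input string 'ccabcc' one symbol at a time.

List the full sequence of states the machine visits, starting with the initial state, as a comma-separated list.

Start: S0
  read 'c': S0 --c--> S1
  read 'c': S1 --c--> S3
  read 'a': S3 --a--> S4
  read 'b': S4 --b--> S2
  read 'c': S2 --c--> S1
  read 'c': S1 --c--> S3

Answer: S0, S1, S3, S4, S2, S1, S3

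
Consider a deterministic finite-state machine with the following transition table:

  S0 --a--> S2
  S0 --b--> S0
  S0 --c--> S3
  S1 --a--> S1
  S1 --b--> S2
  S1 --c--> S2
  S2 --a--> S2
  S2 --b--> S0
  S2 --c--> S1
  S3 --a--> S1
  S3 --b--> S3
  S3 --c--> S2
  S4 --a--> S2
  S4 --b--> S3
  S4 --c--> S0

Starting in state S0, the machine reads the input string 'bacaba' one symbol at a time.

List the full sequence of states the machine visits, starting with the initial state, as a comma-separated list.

Start: S0
  read 'b': S0 --b--> S0
  read 'a': S0 --a--> S2
  read 'c': S2 --c--> S1
  read 'a': S1 --a--> S1
  read 'b': S1 --b--> S2
  read 'a': S2 --a--> S2

Answer: S0, S0, S2, S1, S1, S2, S2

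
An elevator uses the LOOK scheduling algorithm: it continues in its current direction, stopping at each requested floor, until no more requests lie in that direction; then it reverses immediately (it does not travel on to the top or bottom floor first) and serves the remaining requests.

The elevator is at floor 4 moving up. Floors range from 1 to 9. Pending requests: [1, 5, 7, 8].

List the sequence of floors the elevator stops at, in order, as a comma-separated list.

Current: 4, moving UP
Serve above first (ascending): [5, 7, 8]
Then reverse, serve below (descending): [1]

Answer: 5, 7, 8, 1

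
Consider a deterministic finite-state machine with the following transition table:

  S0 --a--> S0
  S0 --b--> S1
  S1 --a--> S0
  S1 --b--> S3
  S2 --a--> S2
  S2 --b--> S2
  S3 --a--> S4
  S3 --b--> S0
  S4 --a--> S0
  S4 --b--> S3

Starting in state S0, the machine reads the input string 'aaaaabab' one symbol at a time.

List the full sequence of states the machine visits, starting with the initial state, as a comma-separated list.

Answer: S0, S0, S0, S0, S0, S0, S1, S0, S1

Derivation:
Start: S0
  read 'a': S0 --a--> S0
  read 'a': S0 --a--> S0
  read 'a': S0 --a--> S0
  read 'a': S0 --a--> S0
  read 'a': S0 --a--> S0
  read 'b': S0 --b--> S1
  read 'a': S1 --a--> S0
  read 'b': S0 --b--> S1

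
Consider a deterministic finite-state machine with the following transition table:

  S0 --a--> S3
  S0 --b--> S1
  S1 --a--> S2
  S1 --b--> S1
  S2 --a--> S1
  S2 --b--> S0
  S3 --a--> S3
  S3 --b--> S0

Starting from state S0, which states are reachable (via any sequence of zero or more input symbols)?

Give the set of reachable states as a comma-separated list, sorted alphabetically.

BFS from S0:
  visit S0: S0--a-->S3 (new), S0--b-->S1 (new)
  visit S3: S3--a-->S3 (seen), S3--b-->S0 (seen)
  visit S1: S1--a-->S2 (new), S1--b-->S1 (seen)
  visit S2: S2--a-->S1 (seen), S2--b-->S0 (seen)

Answer: S0, S1, S2, S3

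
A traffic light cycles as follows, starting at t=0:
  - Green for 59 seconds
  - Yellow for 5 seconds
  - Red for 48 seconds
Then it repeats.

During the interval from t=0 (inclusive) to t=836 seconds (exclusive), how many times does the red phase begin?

Cycle = 59+5+48 = 112s
red phase starts at t = k*112 + 64 for k=0,1,2,...
Need k*112+64 < 836 → k < 6.893
k ∈ {0, ..., 6} → 7 starts

Answer: 7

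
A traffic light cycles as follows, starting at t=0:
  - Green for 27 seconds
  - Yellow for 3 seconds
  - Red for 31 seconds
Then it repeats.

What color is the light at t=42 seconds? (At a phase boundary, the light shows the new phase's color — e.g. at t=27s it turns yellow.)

Answer: red

Derivation:
Cycle length = 27 + 3 + 31 = 61s
t = 42, phase_t = 42 mod 61 = 42
42 >= 30 → RED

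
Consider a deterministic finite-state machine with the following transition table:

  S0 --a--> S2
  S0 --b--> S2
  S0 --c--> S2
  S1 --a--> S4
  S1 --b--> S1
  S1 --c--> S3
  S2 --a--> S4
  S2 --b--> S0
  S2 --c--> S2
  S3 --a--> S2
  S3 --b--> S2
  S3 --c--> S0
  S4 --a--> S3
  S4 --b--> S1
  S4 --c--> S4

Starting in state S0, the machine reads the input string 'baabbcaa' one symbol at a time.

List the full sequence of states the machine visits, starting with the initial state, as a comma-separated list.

Answer: S0, S2, S4, S3, S2, S0, S2, S4, S3

Derivation:
Start: S0
  read 'b': S0 --b--> S2
  read 'a': S2 --a--> S4
  read 'a': S4 --a--> S3
  read 'b': S3 --b--> S2
  read 'b': S2 --b--> S0
  read 'c': S0 --c--> S2
  read 'a': S2 --a--> S4
  read 'a': S4 --a--> S3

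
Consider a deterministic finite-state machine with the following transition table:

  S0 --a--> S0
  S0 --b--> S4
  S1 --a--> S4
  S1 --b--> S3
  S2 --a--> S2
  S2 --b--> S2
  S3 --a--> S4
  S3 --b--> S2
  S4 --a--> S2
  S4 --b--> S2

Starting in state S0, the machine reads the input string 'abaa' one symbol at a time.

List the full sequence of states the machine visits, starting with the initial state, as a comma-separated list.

Answer: S0, S0, S4, S2, S2

Derivation:
Start: S0
  read 'a': S0 --a--> S0
  read 'b': S0 --b--> S4
  read 'a': S4 --a--> S2
  read 'a': S2 --a--> S2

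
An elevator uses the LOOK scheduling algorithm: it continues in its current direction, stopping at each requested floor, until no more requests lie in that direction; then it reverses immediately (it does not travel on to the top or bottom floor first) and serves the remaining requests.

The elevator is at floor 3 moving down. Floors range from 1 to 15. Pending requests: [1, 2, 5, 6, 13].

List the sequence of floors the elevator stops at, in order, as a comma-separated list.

Current: 3, moving DOWN
Serve below first (descending): [2, 1]
Then reverse, serve above (ascending): [5, 6, 13]

Answer: 2, 1, 5, 6, 13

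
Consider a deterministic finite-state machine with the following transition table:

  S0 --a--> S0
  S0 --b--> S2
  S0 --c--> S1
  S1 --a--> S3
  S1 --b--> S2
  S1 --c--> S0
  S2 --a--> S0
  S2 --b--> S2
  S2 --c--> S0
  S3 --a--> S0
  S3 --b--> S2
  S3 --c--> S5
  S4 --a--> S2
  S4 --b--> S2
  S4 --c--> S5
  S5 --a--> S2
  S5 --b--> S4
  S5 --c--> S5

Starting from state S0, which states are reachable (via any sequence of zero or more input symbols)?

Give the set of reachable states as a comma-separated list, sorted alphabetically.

BFS from S0:
  visit S0: S0--a-->S0 (seen), S0--b-->S2 (new), S0--c-->S1 (new)
  visit S2: S2--a-->S0 (seen), S2--b-->S2 (seen), S2--c-->S0 (seen)
  visit S1: S1--a-->S3 (new), S1--b-->S2 (seen), S1--c-->S0 (seen)
  visit S3: S3--a-->S0 (seen), S3--b-->S2 (seen), S3--c-->S5 (new)
  visit S5: S5--a-->S2 (seen), S5--b-->S4 (new), S5--c-->S5 (seen)
  visit S4: S4--a-->S2 (seen), S4--b-->S2 (seen), S4--c-->S5 (seen)

Answer: S0, S1, S2, S3, S4, S5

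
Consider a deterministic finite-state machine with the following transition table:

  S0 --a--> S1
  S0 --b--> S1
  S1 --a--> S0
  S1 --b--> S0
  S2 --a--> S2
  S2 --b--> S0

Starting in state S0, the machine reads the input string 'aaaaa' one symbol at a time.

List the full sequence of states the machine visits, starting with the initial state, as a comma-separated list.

Answer: S0, S1, S0, S1, S0, S1

Derivation:
Start: S0
  read 'a': S0 --a--> S1
  read 'a': S1 --a--> S0
  read 'a': S0 --a--> S1
  read 'a': S1 --a--> S0
  read 'a': S0 --a--> S1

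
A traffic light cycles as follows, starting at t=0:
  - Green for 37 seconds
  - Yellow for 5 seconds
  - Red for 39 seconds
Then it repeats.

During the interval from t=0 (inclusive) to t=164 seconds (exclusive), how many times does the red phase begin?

Answer: 2

Derivation:
Cycle = 37+5+39 = 81s
red phase starts at t = k*81 + 42 for k=0,1,2,...
Need k*81+42 < 164 → k < 1.506
k ∈ {0, ..., 1} → 2 starts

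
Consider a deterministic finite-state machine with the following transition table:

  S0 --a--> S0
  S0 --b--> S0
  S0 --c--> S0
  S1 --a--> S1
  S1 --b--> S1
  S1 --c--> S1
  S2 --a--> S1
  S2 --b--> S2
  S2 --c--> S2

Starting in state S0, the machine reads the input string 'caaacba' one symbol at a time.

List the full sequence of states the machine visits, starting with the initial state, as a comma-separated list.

Answer: S0, S0, S0, S0, S0, S0, S0, S0

Derivation:
Start: S0
  read 'c': S0 --c--> S0
  read 'a': S0 --a--> S0
  read 'a': S0 --a--> S0
  read 'a': S0 --a--> S0
  read 'c': S0 --c--> S0
  read 'b': S0 --b--> S0
  read 'a': S0 --a--> S0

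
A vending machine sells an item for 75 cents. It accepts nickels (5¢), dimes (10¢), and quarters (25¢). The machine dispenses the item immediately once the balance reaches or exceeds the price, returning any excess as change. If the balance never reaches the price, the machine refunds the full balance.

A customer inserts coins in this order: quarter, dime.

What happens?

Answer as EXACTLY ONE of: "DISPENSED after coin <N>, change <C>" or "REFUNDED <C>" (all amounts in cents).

Price: 75¢
Coin 1 (quarter, 25¢): balance = 25¢
Coin 2 (dime, 10¢): balance = 35¢
All coins inserted, balance 35¢ < price 75¢ → REFUND 35¢

Answer: REFUNDED 35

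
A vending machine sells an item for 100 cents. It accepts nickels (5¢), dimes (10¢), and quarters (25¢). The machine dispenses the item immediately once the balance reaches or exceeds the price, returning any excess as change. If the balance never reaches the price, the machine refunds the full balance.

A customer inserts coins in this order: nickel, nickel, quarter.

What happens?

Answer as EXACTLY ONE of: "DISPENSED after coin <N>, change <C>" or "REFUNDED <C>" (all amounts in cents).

Price: 100¢
Coin 1 (nickel, 5¢): balance = 5¢
Coin 2 (nickel, 5¢): balance = 10¢
Coin 3 (quarter, 25¢): balance = 35¢
All coins inserted, balance 35¢ < price 100¢ → REFUND 35¢

Answer: REFUNDED 35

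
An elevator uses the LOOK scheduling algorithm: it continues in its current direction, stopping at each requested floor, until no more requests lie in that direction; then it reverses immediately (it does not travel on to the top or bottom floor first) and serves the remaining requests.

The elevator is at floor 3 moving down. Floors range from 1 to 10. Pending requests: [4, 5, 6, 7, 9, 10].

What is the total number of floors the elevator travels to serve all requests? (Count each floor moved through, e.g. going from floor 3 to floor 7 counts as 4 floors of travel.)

Answer: 7

Derivation:
Start at floor 3 moving down, LOOK stop order: [4, 5, 6, 7, 9, 10]
  3 → 4: |4-3| = 1, total = 1
  4 → 5: |5-4| = 1, total = 2
  5 → 6: |6-5| = 1, total = 3
  6 → 7: |7-6| = 1, total = 4
  7 → 9: |9-7| = 2, total = 6
  9 → 10: |10-9| = 1, total = 7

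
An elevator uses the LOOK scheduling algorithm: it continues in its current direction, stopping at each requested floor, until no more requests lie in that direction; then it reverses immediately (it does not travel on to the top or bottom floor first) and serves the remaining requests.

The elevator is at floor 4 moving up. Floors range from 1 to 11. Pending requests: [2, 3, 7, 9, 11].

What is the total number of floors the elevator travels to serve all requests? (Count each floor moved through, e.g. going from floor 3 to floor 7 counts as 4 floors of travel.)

Start at floor 4 moving up, LOOK stop order: [7, 9, 11, 3, 2]
  4 → 7: |7-4| = 3, total = 3
  7 → 9: |9-7| = 2, total = 5
  9 → 11: |11-9| = 2, total = 7
  11 → 3: |3-11| = 8, total = 15
  3 → 2: |2-3| = 1, total = 16

Answer: 16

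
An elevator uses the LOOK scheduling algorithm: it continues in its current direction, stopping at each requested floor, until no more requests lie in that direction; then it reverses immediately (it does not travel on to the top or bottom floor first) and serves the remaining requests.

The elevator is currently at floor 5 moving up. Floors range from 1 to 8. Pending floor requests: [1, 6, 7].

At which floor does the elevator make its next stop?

Answer: 6

Derivation:
Current floor: 5, direction: up
Requests above: [6, 7]
Requests below: [1]
Moving up and requests lie above → nearest above is min([6, 7]) = 6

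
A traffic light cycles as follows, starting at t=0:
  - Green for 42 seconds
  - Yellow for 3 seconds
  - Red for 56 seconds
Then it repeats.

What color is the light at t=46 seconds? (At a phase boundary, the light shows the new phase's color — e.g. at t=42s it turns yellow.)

Answer: red

Derivation:
Cycle length = 42 + 3 + 56 = 101s
t = 46, phase_t = 46 mod 101 = 46
46 >= 45 → RED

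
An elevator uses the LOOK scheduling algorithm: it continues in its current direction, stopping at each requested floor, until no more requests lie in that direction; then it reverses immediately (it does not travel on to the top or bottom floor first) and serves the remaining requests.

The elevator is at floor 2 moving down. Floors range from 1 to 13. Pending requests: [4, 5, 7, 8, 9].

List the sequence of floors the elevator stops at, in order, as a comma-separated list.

Answer: 4, 5, 7, 8, 9

Derivation:
Current: 2, moving DOWN
Serve below first (descending): []
Then reverse, serve above (ascending): [4, 5, 7, 8, 9]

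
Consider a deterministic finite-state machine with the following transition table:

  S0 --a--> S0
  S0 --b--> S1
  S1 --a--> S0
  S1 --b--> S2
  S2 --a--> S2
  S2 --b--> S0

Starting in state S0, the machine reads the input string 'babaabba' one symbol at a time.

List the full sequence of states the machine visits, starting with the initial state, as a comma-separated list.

Answer: S0, S1, S0, S1, S0, S0, S1, S2, S2

Derivation:
Start: S0
  read 'b': S0 --b--> S1
  read 'a': S1 --a--> S0
  read 'b': S0 --b--> S1
  read 'a': S1 --a--> S0
  read 'a': S0 --a--> S0
  read 'b': S0 --b--> S1
  read 'b': S1 --b--> S2
  read 'a': S2 --a--> S2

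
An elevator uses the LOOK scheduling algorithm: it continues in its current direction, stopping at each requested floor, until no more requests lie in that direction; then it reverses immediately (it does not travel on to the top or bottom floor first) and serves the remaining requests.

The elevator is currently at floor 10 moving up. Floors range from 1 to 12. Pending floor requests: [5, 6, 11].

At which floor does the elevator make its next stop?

Current floor: 10, direction: up
Requests above: [11]
Requests below: [5, 6]
Moving up and requests lie above → nearest above is min([11]) = 11

Answer: 11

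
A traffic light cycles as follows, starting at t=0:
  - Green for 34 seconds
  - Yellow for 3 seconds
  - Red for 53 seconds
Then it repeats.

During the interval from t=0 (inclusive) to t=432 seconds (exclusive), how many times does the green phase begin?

Cycle = 34+3+53 = 90s
green phase starts at t = k*90 + 0 for k=0,1,2,...
Need k*90+0 < 432 → k < 4.800
k ∈ {0, ..., 4} → 5 starts

Answer: 5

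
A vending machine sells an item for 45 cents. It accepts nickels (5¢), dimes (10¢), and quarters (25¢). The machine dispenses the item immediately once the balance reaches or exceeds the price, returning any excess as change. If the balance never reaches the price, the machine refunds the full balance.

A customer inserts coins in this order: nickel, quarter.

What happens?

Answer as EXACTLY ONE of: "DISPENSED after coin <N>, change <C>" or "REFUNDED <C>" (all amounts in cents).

Answer: REFUNDED 30

Derivation:
Price: 45¢
Coin 1 (nickel, 5¢): balance = 5¢
Coin 2 (quarter, 25¢): balance = 30¢
All coins inserted, balance 30¢ < price 45¢ → REFUND 30¢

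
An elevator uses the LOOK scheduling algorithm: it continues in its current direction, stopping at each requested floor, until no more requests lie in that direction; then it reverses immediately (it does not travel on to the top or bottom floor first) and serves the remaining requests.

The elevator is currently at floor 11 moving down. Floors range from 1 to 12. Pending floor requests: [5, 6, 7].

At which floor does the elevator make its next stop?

Current floor: 11, direction: down
Requests above: []
Requests below: [5, 6, 7]
Moving down and requests lie below → nearest below is max([5, 6, 7]) = 7

Answer: 7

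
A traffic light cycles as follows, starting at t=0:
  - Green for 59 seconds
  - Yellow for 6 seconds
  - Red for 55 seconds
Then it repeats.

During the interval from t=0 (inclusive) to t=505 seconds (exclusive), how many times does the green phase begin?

Cycle = 59+6+55 = 120s
green phase starts at t = k*120 + 0 for k=0,1,2,...
Need k*120+0 < 505 → k < 4.208
k ∈ {0, ..., 4} → 5 starts

Answer: 5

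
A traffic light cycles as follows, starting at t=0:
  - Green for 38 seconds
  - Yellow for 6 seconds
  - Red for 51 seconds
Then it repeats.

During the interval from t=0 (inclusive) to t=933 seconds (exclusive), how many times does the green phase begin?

Answer: 10

Derivation:
Cycle = 38+6+51 = 95s
green phase starts at t = k*95 + 0 for k=0,1,2,...
Need k*95+0 < 933 → k < 9.821
k ∈ {0, ..., 9} → 10 starts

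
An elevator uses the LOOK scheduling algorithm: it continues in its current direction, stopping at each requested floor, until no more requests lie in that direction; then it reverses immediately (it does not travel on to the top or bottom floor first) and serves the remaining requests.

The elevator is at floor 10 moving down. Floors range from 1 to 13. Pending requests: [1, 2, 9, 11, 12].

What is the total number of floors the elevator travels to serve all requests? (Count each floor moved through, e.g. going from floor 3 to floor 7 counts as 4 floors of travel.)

Start at floor 10 moving down, LOOK stop order: [9, 2, 1, 11, 12]
  10 → 9: |9-10| = 1, total = 1
  9 → 2: |2-9| = 7, total = 8
  2 → 1: |1-2| = 1, total = 9
  1 → 11: |11-1| = 10, total = 19
  11 → 12: |12-11| = 1, total = 20

Answer: 20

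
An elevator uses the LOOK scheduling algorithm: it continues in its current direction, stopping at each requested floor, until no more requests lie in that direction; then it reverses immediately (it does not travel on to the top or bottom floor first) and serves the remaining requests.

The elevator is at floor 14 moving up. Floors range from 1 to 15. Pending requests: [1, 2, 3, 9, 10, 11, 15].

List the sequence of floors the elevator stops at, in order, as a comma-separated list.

Current: 14, moving UP
Serve above first (ascending): [15]
Then reverse, serve below (descending): [11, 10, 9, 3, 2, 1]

Answer: 15, 11, 10, 9, 3, 2, 1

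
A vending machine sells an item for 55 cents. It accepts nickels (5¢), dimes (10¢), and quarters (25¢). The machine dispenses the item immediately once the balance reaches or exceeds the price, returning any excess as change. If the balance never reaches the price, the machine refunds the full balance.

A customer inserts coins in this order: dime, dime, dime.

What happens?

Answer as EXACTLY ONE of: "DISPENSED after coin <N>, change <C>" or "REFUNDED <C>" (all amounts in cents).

Price: 55¢
Coin 1 (dime, 10¢): balance = 10¢
Coin 2 (dime, 10¢): balance = 20¢
Coin 3 (dime, 10¢): balance = 30¢
All coins inserted, balance 30¢ < price 55¢ → REFUND 30¢

Answer: REFUNDED 30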